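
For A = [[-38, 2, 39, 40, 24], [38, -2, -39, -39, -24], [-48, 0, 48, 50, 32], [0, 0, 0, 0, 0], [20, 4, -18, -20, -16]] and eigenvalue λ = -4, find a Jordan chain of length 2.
v_1 = [[-1, 1, -1, 0, 0]]^T, v_2 = [[-3, 3, -4, 0, 2]]^T

We seek v_1 ∈ ker((A + 4I)^2) \ ker(A + 4I), then set v_{i+1} = (A + 4I) v_i.

One such chain is v_1 = [[-1, 1, -1, 0, 0]]^T, v_2 = [[-3, 3, -4, 0, 2]]^T. Check: (A + 4I) v_2 = [[0, 0, 0, 0, 0]]^T = 0.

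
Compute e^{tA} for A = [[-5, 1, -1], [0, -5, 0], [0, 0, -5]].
e^{tA} = [[e^{-5*t}, t*e^{-5*t}, -t*e^{-5*t}], [0, e^{-5*t}, 0], [0, 0, e^{-5*t}]]

A has Jordan form J = [[-5, 1, 0], [0, -5, 0], [0, 0, -5]] with A = PJP^{-1}, so e^{tA} = P e^{tJ} P^{-1}.

For a Jordan block J_k(λ), e^{tJ_k(λ)} = e^{λt} · (I + tN + t^2 N^2/2! + ... + t^{k-1} N^{k-1}/(k-1)!) where N is the nilpotent superdiagonal part.

Assembling the blocks and conjugating back gives the entries of e^{tA} as shown above.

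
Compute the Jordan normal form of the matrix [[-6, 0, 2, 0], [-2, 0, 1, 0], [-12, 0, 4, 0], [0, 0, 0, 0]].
The characteristic polynomial is det(xI - A) = x^3(x + 2), so the eigenvalues are -2 (algebraic multiplicity 1), 0 (algebraic multiplicity 3).

For λ = -2: algebraic multiplicity 1 gives one 1×1 block.

For λ = 0: rank(A) = 2, rank(A^2) = 1. The eigenspace has dimension 4 - 2 = 2, so there are 2 Jordan blocks; the rank sequence gives block sizes [2, 1].

Assembling the blocks gives the Jordan form J above.

J = [[-2, 0, 0, 0], [0, 0, 1, 0], [0, 0, 0, 0], [0, 0, 0, 0]]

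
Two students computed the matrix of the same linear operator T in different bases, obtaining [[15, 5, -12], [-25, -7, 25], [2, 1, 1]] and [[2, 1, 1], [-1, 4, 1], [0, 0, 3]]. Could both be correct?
Both have characteristic polynomial (x - 3)^3, but the minimal polynomial of A is (x - 3)^3 while the minimal polynomial of B is (x - 3)^2. The minimal polynomial is a similarity invariant, so A and B are not similar.

No.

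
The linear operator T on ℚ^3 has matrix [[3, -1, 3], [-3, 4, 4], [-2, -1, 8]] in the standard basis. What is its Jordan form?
J = [[5, 1, 0], [0, 5, 1], [0, 0, 5]]

The characteristic polynomial is det(xI - A) = (x - 5)^3, so the eigenvalues are 5 (algebraic multiplicity 3).

For λ = 5: rank(A - 5I) = 2, rank((A - 5I)^2) = 1, rank((A - 5I)^3) = 0. The eigenspace has dimension 3 - 2 = 1, so there is 1 Jordan block; the rank sequence gives block sizes [3].

Assembling the blocks gives the Jordan form J above.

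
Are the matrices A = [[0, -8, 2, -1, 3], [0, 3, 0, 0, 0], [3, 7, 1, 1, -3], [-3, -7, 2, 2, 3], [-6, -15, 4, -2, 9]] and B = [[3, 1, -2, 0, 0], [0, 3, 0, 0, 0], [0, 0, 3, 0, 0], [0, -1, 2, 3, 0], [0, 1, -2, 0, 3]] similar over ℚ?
Both have characteristic polynomial (x - 3)^5 and minimal polynomial (x - 3)^2. But rank(A - 3I) = 2 for A while rank(B - 3I) = 1 for B, so the number of Jordan blocks at λ = 3 differs. A and B are not similar.

No.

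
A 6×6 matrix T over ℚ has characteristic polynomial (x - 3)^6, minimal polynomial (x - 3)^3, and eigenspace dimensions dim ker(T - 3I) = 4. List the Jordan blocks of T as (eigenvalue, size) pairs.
Jordan blocks: (3, 3), (3, 1), (3, 1), (3, 1)

λ = 3: algebraic multiplicity 6 (exponent in χ_T), largest block size 3 (exponent in m_T), 4 blocks (geometric multiplicity). These force block sizes [3, 1, 1, 1].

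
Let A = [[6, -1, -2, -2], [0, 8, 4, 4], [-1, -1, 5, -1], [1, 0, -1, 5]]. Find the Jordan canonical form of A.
The characteristic polynomial is det(xI - A) = (x - 6)^4, so the eigenvalues are 6 (algebraic multiplicity 4).

For λ = 6: rank(A - 6I) = 2, rank((A - 6I)^2) = 0. The eigenspace has dimension 4 - 2 = 2, so there are 2 Jordan blocks; the rank sequence gives block sizes [2, 2].

Assembling the blocks gives the Jordan form J above.

J = [[6, 1, 0, 0], [0, 6, 0, 0], [0, 0, 6, 1], [0, 0, 0, 6]]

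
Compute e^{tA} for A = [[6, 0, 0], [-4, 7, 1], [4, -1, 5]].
A has Jordan form J = [[6, 1, 0], [0, 6, 0], [0, 0, 6]] with A = PJP^{-1}, so e^{tA} = P e^{tJ} P^{-1}.

For a Jordan block J_k(λ), e^{tJ_k(λ)} = e^{λt} · (I + tN + t^2 N^2/2! + ... + t^{k-1} N^{k-1}/(k-1)!) where N is the nilpotent superdiagonal part.

Assembling the blocks and conjugating back gives the entries of e^{tA} as shown above.

e^{tA} = [[e^{6*t}, 0, 0], [-4*t*e^{6*t}, (t + 1)*e^{6*t}, t*e^{6*t}], [4*t*e^{6*t}, -t*e^{6*t}, (1 - t)*e^{6*t}]]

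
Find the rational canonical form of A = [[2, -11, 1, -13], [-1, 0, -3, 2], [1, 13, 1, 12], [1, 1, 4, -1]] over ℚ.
R = [[0, 0, 0, -36], [1, 0, 0, -12], [0, 1, 0, 11], [0, 0, 1, 2]]

The invariant factors of A (the non-unit diagonal entries of the Smith normal form of xI - A over ℚ[x]) are (x - 3)^2(x + 2)^2, each dividing the next. The characteristic polynomial is their product, (x - 3)^2(x + 2)^2.

The rational canonical form is the block-diagonal matrix of companion matrices C(f_i):
R = [[0, 0, 0, -36], [1, 0, 0, -12], [0, 1, 0, 11], [0, 0, 1, 2]].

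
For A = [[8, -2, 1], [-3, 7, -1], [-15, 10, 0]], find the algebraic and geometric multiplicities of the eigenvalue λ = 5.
algebraic multiplicity 3, geometric multiplicity 2

The characteristic polynomial is (x - 5)^3, so the factor x - 5 appears with exponent 3: the algebraic multiplicity is 3.

rank(A - 5I) = 1, so the eigenspace has dimension 3 - 1 = 2: the geometric multiplicity is 2.

Since 2 < 3, A is not diagonalizable.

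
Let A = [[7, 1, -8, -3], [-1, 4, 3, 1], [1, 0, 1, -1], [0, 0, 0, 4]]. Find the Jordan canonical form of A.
J = [[4, 1, 0, 0], [0, 4, 1, 0], [0, 0, 4, 0], [0, 0, 0, 4]]

The characteristic polynomial is det(xI - A) = (x - 4)^4, so the eigenvalues are 4 (algebraic multiplicity 4).

For λ = 4: rank(A - 4I) = 2, rank((A - 4I)^2) = 1, rank((A - 4I)^3) = 0. The eigenspace has dimension 4 - 2 = 2, so there are 2 Jordan blocks; the rank sequence gives block sizes [3, 1].

Assembling the blocks gives the Jordan form J above.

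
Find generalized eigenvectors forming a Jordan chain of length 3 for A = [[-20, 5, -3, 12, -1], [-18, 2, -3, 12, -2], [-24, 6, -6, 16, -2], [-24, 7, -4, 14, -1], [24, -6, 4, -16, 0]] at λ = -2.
v_1 = [[-1, -2, -1, -1, 1]]^T, v_2 = [[-2, -1, -2, -3, 2]]^T, v_3 = [[-1, -2, -2, -1, 2]]^T

We seek v_1 ∈ ker((A + 2I)^3) \ ker((A + 2I)^2), then set v_{i+1} = (A + 2I) v_i.

One such chain is v_1 = [[-1, -2, -1, -1, 1]]^T, v_2 = [[-2, -1, -2, -3, 2]]^T, v_3 = [[-1, -2, -2, -1, 2]]^T. Check: (A + 2I) v_3 = [[0, 0, 0, 0, 0]]^T = 0.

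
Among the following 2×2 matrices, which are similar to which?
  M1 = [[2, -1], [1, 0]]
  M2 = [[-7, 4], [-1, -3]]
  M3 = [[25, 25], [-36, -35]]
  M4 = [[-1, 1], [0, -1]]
Characteristic polynomials: χ_{M1} = (x - 1)^2, χ_{M2} = (x + 5)^2, χ_{M3} = (x + 5)^2, χ_{M4} = (x + 1)^2.

{M1}: invariant factors (x - 1)^2.

{M2, M3}: invariant factors (x + 5)^2.

{M4}: invariant factors (x + 1)^2.

Matrices are similar if and only if their invariant-factor lists agree; the partition into similarity classes is {M1}, {M2, M3}, {M4}.

3 classes: {M1}, {M2, M3}, {M4}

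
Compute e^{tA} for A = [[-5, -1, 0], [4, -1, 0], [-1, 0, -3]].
A has Jordan form J = [[-3, 1, 0], [0, -3, 1], [0, 0, -3]] with A = PJP^{-1}, so e^{tA} = P e^{tJ} P^{-1}.

For a Jordan block J_k(λ), e^{tJ_k(λ)} = e^{λt} · (I + tN + t^2 N^2/2! + ... + t^{k-1} N^{k-1}/(k-1)!) where N is the nilpotent superdiagonal part.

Assembling the blocks and conjugating back gives the entries of e^{tA} as shown above.

e^{tA} = [[(1 - 2*t)*e^{-3*t}, -t*e^{-3*t}, 0], [4*t*e^{-3*t}, (2*t + 1)*e^{-3*t}, 0], [t*(t - 1)*e^{-3*t}, t^2*e^{-3*t}/2, e^{-3*t}]]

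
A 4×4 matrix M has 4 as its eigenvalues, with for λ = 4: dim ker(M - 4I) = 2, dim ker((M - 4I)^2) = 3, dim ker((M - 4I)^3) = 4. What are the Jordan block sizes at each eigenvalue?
λ = 4: successive nullity increments [2, 1, 1] count blocks of size ≥ k; block sizes are [3, 1].

Jordan blocks: (4, 3), (4, 1)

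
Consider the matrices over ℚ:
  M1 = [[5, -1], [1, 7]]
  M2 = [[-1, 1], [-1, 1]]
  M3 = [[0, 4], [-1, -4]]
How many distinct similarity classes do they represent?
Characteristic polynomials: χ_{M1} = (x - 6)^2, χ_{M2} = x^2, χ_{M3} = (x + 2)^2.

{M1}: invariant factors (x - 6)^2.

{M2}: invariant factors x^2.

{M3}: invariant factors (x + 2)^2.

Matrices are similar if and only if their invariant-factor lists agree; the partition into similarity classes is {M1}, {M2}, {M3}.

3 classes: {M1}, {M2}, {M3}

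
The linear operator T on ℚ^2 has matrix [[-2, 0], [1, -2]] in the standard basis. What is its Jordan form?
J = [[-2, 1], [0, -2]]

The characteristic polynomial is det(xI - A) = (x + 2)^2, so the eigenvalues are -2 (algebraic multiplicity 2).

For λ = -2: rank(A + 2I) = 1, rank((A + 2I)^2) = 0. The eigenspace has dimension 2 - 1 = 1, so there is 1 Jordan block; the rank sequence gives block sizes [2].

Assembling the blocks gives the Jordan form J above.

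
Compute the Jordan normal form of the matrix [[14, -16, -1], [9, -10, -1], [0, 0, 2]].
J = [[2, 1, 0], [0, 2, 1], [0, 0, 2]]

The characteristic polynomial is det(xI - A) = (x - 2)^3, so the eigenvalues are 2 (algebraic multiplicity 3).

For λ = 2: rank(A - 2I) = 2, rank((A - 2I)^2) = 1, rank((A - 2I)^3) = 0. The eigenspace has dimension 3 - 2 = 1, so there is 1 Jordan block; the rank sequence gives block sizes [3].

Assembling the blocks gives the Jordan form J above.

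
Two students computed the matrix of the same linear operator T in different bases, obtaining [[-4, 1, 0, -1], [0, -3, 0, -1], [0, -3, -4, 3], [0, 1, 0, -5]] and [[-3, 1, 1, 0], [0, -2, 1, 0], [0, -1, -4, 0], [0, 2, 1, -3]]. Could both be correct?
No.

trace(A) = -16 but trace(B) = -12. The trace is a similarity invariant, so A and B are not similar.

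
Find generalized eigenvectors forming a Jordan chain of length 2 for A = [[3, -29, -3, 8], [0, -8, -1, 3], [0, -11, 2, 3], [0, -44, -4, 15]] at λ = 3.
We seek v_1 ∈ ker((A - 3I)^2) \ ker(A - 3I), then set v_{i+1} = (A - 3I) v_i.

One such chain is v_1 = [[3, 3, 0, 11]]^T, v_2 = [[1, 0, 0, 0]]^T. Check: (A - 3I) v_2 = [[0, 0, 0, 0]]^T = 0.

v_1 = [[3, 3, 0, 11]]^T, v_2 = [[1, 0, 0, 0]]^T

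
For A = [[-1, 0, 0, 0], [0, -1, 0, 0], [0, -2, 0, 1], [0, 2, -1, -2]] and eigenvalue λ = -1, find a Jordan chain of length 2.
v_1 = [[-1, 0, 1, 0]]^T, v_2 = [[0, 0, 1, -1]]^T

We seek v_1 ∈ ker((A + I)^2) \ ker(A + I), then set v_{i+1} = (A + I) v_i.

One such chain is v_1 = [[-1, 0, 1, 0]]^T, v_2 = [[0, 0, 1, -1]]^T. Check: (A + I) v_2 = [[0, 0, 0, 0]]^T = 0.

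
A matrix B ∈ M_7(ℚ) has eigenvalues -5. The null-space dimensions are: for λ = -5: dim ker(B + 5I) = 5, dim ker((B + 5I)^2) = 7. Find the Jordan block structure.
λ = -5: successive nullity increments [5, 2] count blocks of size ≥ k; block sizes are [2, 2, 1, 1, 1].

Jordan blocks: (-5, 2), (-5, 2), (-5, 1), (-5, 1), (-5, 1)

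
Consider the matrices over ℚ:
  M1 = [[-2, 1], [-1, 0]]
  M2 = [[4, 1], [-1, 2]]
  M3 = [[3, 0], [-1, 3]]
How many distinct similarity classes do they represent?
2 classes: {M1}, {M2, M3}

Characteristic polynomials: χ_{M1} = (x + 1)^2, χ_{M2} = (x - 3)^2, χ_{M3} = (x - 3)^2.

{M1}: invariant factors (x + 1)^2.

{M2, M3}: invariant factors (x - 3)^2.

Matrices are similar if and only if their invariant-factor lists agree; the partition into similarity classes is {M1}, {M2, M3}.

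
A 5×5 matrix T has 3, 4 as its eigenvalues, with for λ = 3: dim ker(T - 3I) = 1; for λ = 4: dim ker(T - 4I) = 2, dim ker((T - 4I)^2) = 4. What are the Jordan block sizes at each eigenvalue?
Jordan blocks: (3, 1), (4, 2), (4, 2)

λ = 3: successive nullity increments [1] count blocks of size ≥ k; block sizes are [1].
λ = 4: successive nullity increments [2, 2] count blocks of size ≥ k; block sizes are [2, 2].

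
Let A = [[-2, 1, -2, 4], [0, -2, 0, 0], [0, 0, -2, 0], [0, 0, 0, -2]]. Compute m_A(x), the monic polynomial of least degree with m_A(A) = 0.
m_A(x) = (x + 2)^2

The characteristic polynomial factors as (x + 2)^4. The minimal polynomial is ∏(x - λ)^{k_λ} where k_λ is the size of the largest Jordan block at λ.

For λ = -2: rank(A + 2I) = 1, and the largest Jordan block has size 2 (the smallest k with rank((A + 2I)^k) = rank((A + 2I)^(k+1))).

So m_A(x) = (x + 2)^2.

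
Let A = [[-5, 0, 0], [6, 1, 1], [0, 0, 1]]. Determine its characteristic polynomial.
χ_A(x) = (x - 1)^2(x + 5)

xI - A = [[x + 5, 0, 0], [-6, x - 1, -1], [0, 0, x - 1]].

Expanding det(xI - A) along the first row:
det(xI - A) = + (x + 5)·det([[x - 1, -1], [0, x - 1]]) - (0)·det([[-6, -1], [0, x - 1]]) + (0)·det([[-6, x - 1], [0, 0]]).

Evaluating gives χ_A(x) = x^3 + 3x^2 - 9x + 5 = (x - 1)^2(x + 5).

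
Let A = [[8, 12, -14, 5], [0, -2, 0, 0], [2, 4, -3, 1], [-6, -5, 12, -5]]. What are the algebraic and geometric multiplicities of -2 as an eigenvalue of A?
The characteristic polynomial is (x - 1)^2(x + 2)^2, so the factor x + 2 appears with exponent 2: the algebraic multiplicity is 2.

rank(A + 2I) = 3, so the eigenspace has dimension 4 - 3 = 1: the geometric multiplicity is 1.

Since 1 < 2, A is not diagonalizable.

algebraic multiplicity 2, geometric multiplicity 1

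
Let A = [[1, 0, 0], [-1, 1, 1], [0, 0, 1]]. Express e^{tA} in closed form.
e^{tA} = [[e^{t}, 0, 0], [-t*e^{t}, e^{t}, t*e^{t}], [0, 0, e^{t}]]

A has Jordan form J = [[1, 1, 0], [0, 1, 0], [0, 0, 1]] with A = PJP^{-1}, so e^{tA} = P e^{tJ} P^{-1}.

For a Jordan block J_k(λ), e^{tJ_k(λ)} = e^{λt} · (I + tN + t^2 N^2/2! + ... + t^{k-1} N^{k-1}/(k-1)!) where N is the nilpotent superdiagonal part.

Assembling the blocks and conjugating back gives the entries of e^{tA} as shown above.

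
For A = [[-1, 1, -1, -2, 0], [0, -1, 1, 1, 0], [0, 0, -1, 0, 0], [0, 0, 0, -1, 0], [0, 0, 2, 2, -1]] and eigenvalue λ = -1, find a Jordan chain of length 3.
v_1 = [[6, -3, 3, -2, -6]]^T, v_2 = [[-2, 1, 0, 0, 2]]^T, v_3 = [[1, 0, 0, 0, 0]]^T

We seek v_1 ∈ ker((A + I)^3) \ ker((A + I)^2), then set v_{i+1} = (A + I) v_i.

One such chain is v_1 = [[6, -3, 3, -2, -6]]^T, v_2 = [[-2, 1, 0, 0, 2]]^T, v_3 = [[1, 0, 0, 0, 0]]^T. Check: (A + I) v_3 = [[0, 0, 0, 0, 0]]^T = 0.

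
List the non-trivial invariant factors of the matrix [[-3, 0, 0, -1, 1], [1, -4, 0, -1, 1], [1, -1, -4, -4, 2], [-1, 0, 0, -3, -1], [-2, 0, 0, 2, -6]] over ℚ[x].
x + 4, (x + 4)^2, (x + 4)^2

The Jordan structure of A has elementary divisors (x + 4)^2, (x + 4)^2, (x + 4). Arranging the block sizes at each eigenvalue in decreasing order and taking row products gives the invariant factors.

Invariant factors (smallest first, each dividing the next): x + 4, (x + 4)^2, (x + 4)^2.

Check: the last factor (x + 4)^2 is the minimal polynomial, and the product (x + 4)^5 is the characteristic polynomial.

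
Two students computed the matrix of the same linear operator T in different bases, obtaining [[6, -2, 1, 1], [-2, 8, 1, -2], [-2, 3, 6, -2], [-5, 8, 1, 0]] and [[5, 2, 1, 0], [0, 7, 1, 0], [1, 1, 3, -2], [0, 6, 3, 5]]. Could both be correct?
Yes.

Two matrices over a field are similar if and only if they have the same invariant factors.

Both A and B have characteristic polynomial (x - 5)^4 and minimal polynomial (x - 5)^3. Computing further, both have invariant factors x - 5, (x - 5)^3. Hence A and B are similar.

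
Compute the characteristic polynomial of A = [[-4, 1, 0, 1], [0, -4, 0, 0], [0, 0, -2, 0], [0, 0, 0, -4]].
χ_A(x) = (x + 2)(x + 4)^3

xI - A = [[x + 4, -1, 0, -1], [0, x + 4, 0, 0], [0, 0, x + 2, 0], [0, 0, 0, x + 4]].

Expanding det(xI - A) along the first row:
det(xI - A) = + (x + 4)·det([[x + 4, 0, 0], [0, x + 2, 0], [0, 0, x + 4]]) - (-1)·det([[0, 0, 0], [0, x + 2, 0], [0, 0, x + 4]]) + (0)·det([[0, x + 4, 0], [0, 0, 0], [0, 0, x + 4]]) - (-1)·det([[0, x + 4, 0], [0, 0, x + 2], [0, 0, 0]]).

Evaluating gives χ_A(x) = x^4 + 14x^3 + 72x^2 + 160x + 128 = (x + 2)(x + 4)^3.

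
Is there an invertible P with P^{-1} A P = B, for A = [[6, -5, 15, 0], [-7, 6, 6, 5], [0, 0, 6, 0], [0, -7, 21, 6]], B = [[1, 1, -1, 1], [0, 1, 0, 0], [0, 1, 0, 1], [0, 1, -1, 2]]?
trace(A) = 24 but trace(B) = 4. The trace is a similarity invariant, so A and B are not similar.

No.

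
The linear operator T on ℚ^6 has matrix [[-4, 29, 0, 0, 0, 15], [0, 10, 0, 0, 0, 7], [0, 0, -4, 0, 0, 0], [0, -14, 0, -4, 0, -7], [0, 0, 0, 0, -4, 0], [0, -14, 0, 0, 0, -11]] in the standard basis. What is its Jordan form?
The characteristic polynomial is det(xI - A) = (x - 3)(x + 4)^5, so the eigenvalues are -4 (algebraic multiplicity 5), 3 (algebraic multiplicity 1).

For λ = -4: rank(A + 4I) = 2, rank((A + 4I)^2) = 1. The eigenspace has dimension 6 - 2 = 4, so there are 4 Jordan blocks; the rank sequence gives block sizes [2, 1, 1, 1].

For λ = 3: algebraic multiplicity 1 gives one 1×1 block.

Assembling the blocks gives the Jordan form J above.

J = [[-4, 1, 0, 0, 0, 0], [0, -4, 0, 0, 0, 0], [0, 0, -4, 0, 0, 0], [0, 0, 0, -4, 0, 0], [0, 0, 0, 0, -4, 0], [0, 0, 0, 0, 0, 3]]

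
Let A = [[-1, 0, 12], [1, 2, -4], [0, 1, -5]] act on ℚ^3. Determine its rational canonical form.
R = [[0, 0, 18], [1, 0, 3], [0, 1, -4]]

The invariant factors of A (the non-unit diagonal entries of the Smith normal form of xI - A over ℚ[x]) are (x - 2)(x + 3)^2, each dividing the next. The characteristic polynomial is their product, (x - 2)(x + 3)^2.

The rational canonical form is the block-diagonal matrix of companion matrices C(f_i):
R = [[0, 0, 18], [1, 0, 3], [0, 1, -4]].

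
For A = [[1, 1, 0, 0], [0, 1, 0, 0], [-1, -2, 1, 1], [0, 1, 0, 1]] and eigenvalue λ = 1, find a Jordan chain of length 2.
We seek v_1 ∈ ker((A - I)^2) \ ker(A - I), then set v_{i+1} = (A - I) v_i.

One such chain is v_1 = [[0, 1, -4, 1]]^T, v_2 = [[1, 0, -1, 1]]^T. Check: (A - I) v_2 = [[0, 0, 0, 0]]^T = 0.

v_1 = [[0, 1, -4, 1]]^T, v_2 = [[1, 0, -1, 1]]^T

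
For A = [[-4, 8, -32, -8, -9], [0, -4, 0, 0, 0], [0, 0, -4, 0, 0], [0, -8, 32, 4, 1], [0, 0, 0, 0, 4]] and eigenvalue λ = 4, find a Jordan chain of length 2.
v_1 = [[0, 0, 0, -1, 1]]^T, v_2 = [[-1, 0, 0, 1, 0]]^T

We seek v_1 ∈ ker((A - 4I)^2) \ ker(A - 4I), then set v_{i+1} = (A - 4I) v_i.

One such chain is v_1 = [[0, 0, 0, -1, 1]]^T, v_2 = [[-1, 0, 0, 1, 0]]^T. Check: (A - 4I) v_2 = [[0, 0, 0, 0, 0]]^T = 0.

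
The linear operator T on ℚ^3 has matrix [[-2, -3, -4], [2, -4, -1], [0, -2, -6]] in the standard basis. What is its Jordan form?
J = [[-4, 1, 0], [0, -4, 1], [0, 0, -4]]

The characteristic polynomial is det(xI - A) = (x + 4)^3, so the eigenvalues are -4 (algebraic multiplicity 3).

For λ = -4: rank(A + 4I) = 2, rank((A + 4I)^2) = 1, rank((A + 4I)^3) = 0. The eigenspace has dimension 3 - 2 = 1, so there is 1 Jordan block; the rank sequence gives block sizes [3].

Assembling the blocks gives the Jordan form J above.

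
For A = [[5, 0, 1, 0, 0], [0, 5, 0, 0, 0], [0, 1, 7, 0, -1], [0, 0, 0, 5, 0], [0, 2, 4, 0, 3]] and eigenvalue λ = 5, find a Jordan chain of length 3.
v_1 = [[0, 1, 0, 0, 0]]^T, v_2 = [[0, 0, 1, 0, 2]]^T, v_3 = [[1, 0, 0, 0, 0]]^T

We seek v_1 ∈ ker((A - 5I)^3) \ ker((A - 5I)^2), then set v_{i+1} = (A - 5I) v_i.

One such chain is v_1 = [[0, 1, 0, 0, 0]]^T, v_2 = [[0, 0, 1, 0, 2]]^T, v_3 = [[1, 0, 0, 0, 0]]^T. Check: (A - 5I) v_3 = [[0, 0, 0, 0, 0]]^T = 0.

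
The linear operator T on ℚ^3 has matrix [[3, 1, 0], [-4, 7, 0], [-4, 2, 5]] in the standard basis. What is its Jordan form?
The characteristic polynomial is det(xI - A) = (x - 5)^3, so the eigenvalues are 5 (algebraic multiplicity 3).

For λ = 5: rank(A - 5I) = 1, rank((A - 5I)^2) = 0. The eigenspace has dimension 3 - 1 = 2, so there are 2 Jordan blocks; the rank sequence gives block sizes [2, 1].

Assembling the blocks gives the Jordan form J above.

J = [[5, 1, 0], [0, 5, 0], [0, 0, 5]]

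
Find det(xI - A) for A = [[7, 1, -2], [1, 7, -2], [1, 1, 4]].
χ_A(x) = (x - 6)^3

xI - A = [[x - 7, -1, 2], [-1, x - 7, 2], [-1, -1, x - 4]].

Expanding det(xI - A) along the first row:
det(xI - A) = + (x - 7)·det([[x - 7, 2], [-1, x - 4]]) - (-1)·det([[-1, 2], [-1, x - 4]]) + (2)·det([[-1, x - 7], [-1, -1]]).

Evaluating gives χ_A(x) = x^3 - 18x^2 + 108x - 216 = (x - 6)^3.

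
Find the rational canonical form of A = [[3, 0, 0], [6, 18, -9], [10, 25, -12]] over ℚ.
R = [[3, 0, 0], [0, 0, -9], [0, 1, 6]]

The invariant factors of A (the non-unit diagonal entries of the Smith normal form of xI - A over ℚ[x]) are x - 3, (x - 3)^2, each dividing the next. The characteristic polynomial is their product, (x - 3)^3.

The rational canonical form is the block-diagonal matrix of companion matrices C(f_i):
R = [[3, 0, 0], [0, 0, -9], [0, 1, 6]].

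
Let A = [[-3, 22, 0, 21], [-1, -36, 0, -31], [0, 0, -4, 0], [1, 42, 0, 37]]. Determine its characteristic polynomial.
χ_A(x) = (x - 6)(x + 4)^3

xI - A = [[x + 3, -22, 0, -21], [1, x + 36, 0, 31], [0, 0, x + 4, 0], [-1, -42, 0, x - 37]].

Expanding det(xI - A) along the first row:
det(xI - A) = + (x + 3)·det([[x + 36, 0, 31], [0, x + 4, 0], [-42, 0, x - 37]]) - (-22)·det([[1, 0, 31], [0, x + 4, 0], [-1, 0, x - 37]]) + (0)·det([[1, x + 36, 31], [0, 0, 0], [-1, -42, x - 37]]) - (-21)·det([[1, x + 36, 0], [0, 0, x + 4], [-1, -42, 0]]).

Evaluating gives χ_A(x) = x^4 + 6x^3 - 24x^2 - 224x - 384 = (x - 6)(x + 4)^3.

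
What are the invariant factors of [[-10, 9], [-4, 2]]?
The Jordan structure of A has elementary divisors (x + 4)^2. Arranging the block sizes at each eigenvalue in decreasing order and taking row products gives the invariant factors.

Invariant factors (smallest first, each dividing the next): (x + 4)^2.

Check: the last factor (x + 4)^2 is the minimal polynomial, and the product (x + 4)^2 is the characteristic polynomial.

(x + 4)^2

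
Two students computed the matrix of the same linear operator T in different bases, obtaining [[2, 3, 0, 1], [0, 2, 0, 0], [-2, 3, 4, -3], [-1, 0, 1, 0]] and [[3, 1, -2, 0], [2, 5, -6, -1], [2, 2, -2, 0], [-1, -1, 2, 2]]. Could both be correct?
Two matrices over a field are similar if and only if they have the same invariant factors.

Both A and B have characteristic polynomial (x - 2)^4 and minimal polynomial (x - 2)^3. Computing further, both have invariant factors x - 2, (x - 2)^3. Hence A and B are similar.

Yes.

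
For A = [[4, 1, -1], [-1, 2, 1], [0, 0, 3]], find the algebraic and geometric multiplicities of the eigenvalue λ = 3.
The characteristic polynomial is (x - 3)^3, so the factor x - 3 appears with exponent 3: the algebraic multiplicity is 3.

rank(A - 3I) = 1, so the eigenspace has dimension 3 - 1 = 2: the geometric multiplicity is 2.

Since 2 < 3, A is not diagonalizable.

algebraic multiplicity 3, geometric multiplicity 2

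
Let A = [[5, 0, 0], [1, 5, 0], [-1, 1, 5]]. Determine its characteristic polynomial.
xI - A = [[x - 5, 0, 0], [-1, x - 5, 0], [1, -1, x - 5]].

Expanding det(xI - A) along the first row:
det(xI - A) = + (x - 5)·det([[x - 5, 0], [-1, x - 5]]) - (0)·det([[-1, 0], [1, x - 5]]) + (0)·det([[-1, x - 5], [1, -1]]).

Evaluating gives χ_A(x) = x^3 - 15x^2 + 75x - 125 = (x - 5)^3.

χ_A(x) = (x - 5)^3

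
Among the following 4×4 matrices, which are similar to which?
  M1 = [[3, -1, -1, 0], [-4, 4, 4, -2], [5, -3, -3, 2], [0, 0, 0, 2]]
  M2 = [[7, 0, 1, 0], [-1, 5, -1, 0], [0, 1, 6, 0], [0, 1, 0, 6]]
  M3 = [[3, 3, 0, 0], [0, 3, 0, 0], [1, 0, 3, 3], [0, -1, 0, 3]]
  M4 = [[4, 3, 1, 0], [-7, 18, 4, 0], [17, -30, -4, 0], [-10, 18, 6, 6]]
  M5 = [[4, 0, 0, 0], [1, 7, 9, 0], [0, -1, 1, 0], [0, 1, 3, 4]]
Characteristic polynomials: χ_{M1} = x(x - 2)^3, χ_{M2} = (x - 6)^4, χ_{M3} = (x - 3)^4, χ_{M4} = (x - 6)^4, χ_{M5} = (x - 4)^4.

{M1}: invariant factors x - 2, x(x - 2)^2.

{M2, M4}: invariant factors x - 6, (x - 6)^3.

{M3}: invariant factors (x - 3)^2, (x - 3)^2.

{M5}: invariant factors x - 4, (x - 4)^3.

Matrices are similar if and only if their invariant-factor lists agree; the partition into similarity classes is {M1}, {M2, M4}, {M3}, {M5}.

4 classes: {M1}, {M2, M4}, {M3}, {M5}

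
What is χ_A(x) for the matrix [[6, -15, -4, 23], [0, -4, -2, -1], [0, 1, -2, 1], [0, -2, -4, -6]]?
xI - A = [[x - 6, 15, 4, -23], [0, x + 4, 2, 1], [0, -1, x + 2, -1], [0, 2, 4, x + 6]].

Expanding det(xI - A) along the first row:
det(xI - A) = + (x - 6)·det([[x + 4, 2, 1], [-1, x + 2, -1], [2, 4, x + 6]]) - (15)·det([[0, 2, 1], [0, x + 2, -1], [0, 4, x + 6]]) + (4)·det([[0, x + 4, 1], [0, -1, -1], [0, 2, x + 6]]) - (-23)·det([[0, x + 4, 2], [0, -1, x + 2], [0, 2, 4]]).

Evaluating gives χ_A(x) = x^4 + 6x^3 - 24x^2 - 224x - 384 = (x - 6)(x + 4)^3.

χ_A(x) = (x - 6)(x + 4)^3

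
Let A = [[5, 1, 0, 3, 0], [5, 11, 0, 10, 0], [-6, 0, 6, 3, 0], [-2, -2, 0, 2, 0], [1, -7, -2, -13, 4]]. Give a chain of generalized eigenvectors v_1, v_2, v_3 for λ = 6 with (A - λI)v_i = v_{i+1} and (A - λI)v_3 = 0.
We seek v_1 ∈ ker((A - 6I)^3) \ ker((A - 6I)^2), then set v_{i+1} = (A - 6I) v_i.

One such chain is v_1 = [[0, -2, 1, 1, 1]]^T, v_2 = [[1, 0, 3, 0, -3]]^T, v_3 = [[-1, 5, -6, -2, 1]]^T. Check: (A - 6I) v_3 = [[0, 0, 0, 0, 0]]^T = 0.

v_1 = [[0, -2, 1, 1, 1]]^T, v_2 = [[1, 0, 3, 0, -3]]^T, v_3 = [[-1, 5, -6, -2, 1]]^T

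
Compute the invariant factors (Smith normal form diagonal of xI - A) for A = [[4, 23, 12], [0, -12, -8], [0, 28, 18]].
The Jordan structure of A has elementary divisors (x - 2), (x - 4)^2. Arranging the block sizes at each eigenvalue in decreasing order and taking row products gives the invariant factors.

Invariant factors (smallest first, each dividing the next): (x - 4)^2(x - 2).

Check: the last factor (x - 4)^2(x - 2) is the minimal polynomial, and the product (x - 4)^2(x - 2) is the characteristic polynomial.

(x - 4)^2(x - 2)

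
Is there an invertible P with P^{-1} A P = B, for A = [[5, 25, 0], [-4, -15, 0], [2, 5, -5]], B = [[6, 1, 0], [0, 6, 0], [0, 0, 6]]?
No.

trace(A) = -15 but trace(B) = 18. The trace is a similarity invariant, so A and B are not similar.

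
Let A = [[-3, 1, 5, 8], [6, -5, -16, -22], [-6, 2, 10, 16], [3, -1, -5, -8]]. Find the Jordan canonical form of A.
The characteristic polynomial is det(xI - A) = x^2(x + 3)^2, so the eigenvalues are -3 (algebraic multiplicity 2), 0 (algebraic multiplicity 2).

For λ = -3: rank(A + 3I) = 3, rank((A + 3I)^2) = 2. The eigenspace has dimension 4 - 3 = 1, so there is 1 Jordan block; the rank sequence gives block sizes [2].

For λ = 0: rank(A) = 2. The eigenspace has dimension 4 - 2 = 2, so there are 2 Jordan blocks; the rank sequence gives block sizes [1, 1].

Assembling the blocks gives the Jordan form J above.

J = [[-3, 1, 0, 0], [0, -3, 0, 0], [0, 0, 0, 0], [0, 0, 0, 0]]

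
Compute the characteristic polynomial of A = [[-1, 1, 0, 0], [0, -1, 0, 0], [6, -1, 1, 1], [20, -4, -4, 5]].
xI - A = [[x + 1, -1, 0, 0], [0, x + 1, 0, 0], [-6, 1, x - 1, -1], [-20, 4, 4, x - 5]].

Expanding det(xI - A) along the first row:
det(xI - A) = + (x + 1)·det([[x + 1, 0, 0], [1, x - 1, -1], [4, 4, x - 5]]) - (-1)·det([[0, 0, 0], [-6, x - 1, -1], [-20, 4, x - 5]]) + (0)·det([[0, x + 1, 0], [-6, 1, -1], [-20, 4, x - 5]]) - (0)·det([[0, x + 1, 0], [-6, 1, x - 1], [-20, 4, 4]]).

Evaluating gives χ_A(x) = x^4 - 4x^3 - 2x^2 + 12x + 9 = (x - 3)^2(x + 1)^2.

χ_A(x) = (x - 3)^2(x + 1)^2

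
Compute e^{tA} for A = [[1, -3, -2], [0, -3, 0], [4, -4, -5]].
e^{tA} = [[2*e^{-t} - e^{-3*t}, (-t - e^{2*t} + 1)*e^{-3*t}, (1 - e^{2*t})*e^{-3*t}], [0, e^{-3*t}, 0], [2*e^{-t} - 2*e^{-3*t}, (-2*t - e^{2*t} + 1)*e^{-3*t}, (2 - e^{2*t})*e^{-3*t}]]

A has Jordan form J = [[-3, 1, 0], [0, -3, 0], [0, 0, -1]] with A = PJP^{-1}, so e^{tA} = P e^{tJ} P^{-1}.

For a Jordan block J_k(λ), e^{tJ_k(λ)} = e^{λt} · (I + tN + t^2 N^2/2! + ... + t^{k-1} N^{k-1}/(k-1)!) where N is the nilpotent superdiagonal part.

Assembling the blocks and conjugating back gives the entries of e^{tA} as shown above.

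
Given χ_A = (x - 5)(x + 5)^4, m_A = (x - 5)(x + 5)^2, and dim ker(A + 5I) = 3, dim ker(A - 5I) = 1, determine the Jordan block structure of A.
Jordan blocks: (-5, 2), (-5, 1), (-5, 1), (5, 1)

λ = -5: algebraic multiplicity 4 (exponent in χ_A), largest block size 2 (exponent in m_A), 3 blocks (geometric multiplicity). These force block sizes [2, 1, 1].
λ = 5: algebraic multiplicity 1 (exponent in χ_A), largest block size 1 (exponent in m_A), 1 block (geometric multiplicity). This forces block sizes [1].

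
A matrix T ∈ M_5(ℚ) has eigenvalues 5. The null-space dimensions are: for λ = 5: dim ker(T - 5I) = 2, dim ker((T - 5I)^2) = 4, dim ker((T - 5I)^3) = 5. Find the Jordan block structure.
Jordan blocks: (5, 3), (5, 2)

λ = 5: successive nullity increments [2, 2, 1] count blocks of size ≥ k; block sizes are [3, 2].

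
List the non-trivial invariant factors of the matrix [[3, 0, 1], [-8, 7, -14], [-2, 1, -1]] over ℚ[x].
The Jordan structure of A has elementary divisors (x - 3)^3. Arranging the block sizes at each eigenvalue in decreasing order and taking row products gives the invariant factors.

Invariant factors (smallest first, each dividing the next): (x - 3)^3.

Check: the last factor (x - 3)^3 is the minimal polynomial, and the product (x - 3)^3 is the characteristic polynomial.

(x - 3)^3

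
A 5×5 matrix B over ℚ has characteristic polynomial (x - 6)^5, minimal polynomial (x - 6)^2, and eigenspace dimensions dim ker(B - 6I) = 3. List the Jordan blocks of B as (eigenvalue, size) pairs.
Jordan blocks: (6, 2), (6, 2), (6, 1)

λ = 6: algebraic multiplicity 5 (exponent in χ_B), largest block size 2 (exponent in m_B), 3 blocks (geometric multiplicity). These force block sizes [2, 2, 1].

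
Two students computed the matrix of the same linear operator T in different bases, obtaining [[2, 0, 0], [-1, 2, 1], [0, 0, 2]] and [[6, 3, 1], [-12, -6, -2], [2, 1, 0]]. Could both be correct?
No.

trace(A) = 6 but trace(B) = 0. The trace is a similarity invariant, so A and B are not similar.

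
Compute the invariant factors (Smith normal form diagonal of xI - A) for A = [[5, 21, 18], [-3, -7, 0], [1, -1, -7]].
(x + 1)(x + 4)^2

The Jordan structure of A has elementary divisors (x + 4)^2, (x + 1). Arranging the block sizes at each eigenvalue in decreasing order and taking row products gives the invariant factors.

Invariant factors (smallest first, each dividing the next): (x + 1)(x + 4)^2.

Check: the last factor (x + 1)(x + 4)^2 is the minimal polynomial, and the product (x + 1)(x + 4)^2 is the characteristic polynomial.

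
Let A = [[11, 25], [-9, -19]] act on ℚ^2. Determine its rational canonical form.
R = [[0, -16], [1, -8]]

The invariant factors of A (the non-unit diagonal entries of the Smith normal form of xI - A over ℚ[x]) are (x + 4)^2, each dividing the next. The characteristic polynomial is their product, (x + 4)^2.

The rational canonical form is the block-diagonal matrix of companion matrices C(f_i):
R = [[0, -16], [1, -8]].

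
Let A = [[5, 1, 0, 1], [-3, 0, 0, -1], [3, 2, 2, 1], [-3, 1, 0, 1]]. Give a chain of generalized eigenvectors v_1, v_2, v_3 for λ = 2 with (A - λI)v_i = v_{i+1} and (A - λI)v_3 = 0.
We seek v_1 ∈ ker((A - 2I)^3) \ ker((A - 2I)^2), then set v_{i+1} = (A - 2I) v_i.

One such chain is v_1 = [[1, 1, -2, -4]]^T, v_2 = [[0, -1, 1, 2]]^T, v_3 = [[1, 0, 0, -3]]^T. Check: (A - 2I) v_3 = [[0, 0, 0, 0]]^T = 0.

v_1 = [[1, 1, -2, -4]]^T, v_2 = [[0, -1, 1, 2]]^T, v_3 = [[1, 0, 0, -3]]^T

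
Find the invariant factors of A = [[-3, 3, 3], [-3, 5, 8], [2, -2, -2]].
x^3

The Jordan structure of A has elementary divisors x^3. Arranging the block sizes at each eigenvalue in decreasing order and taking row products gives the invariant factors.

Invariant factors (smallest first, each dividing the next): x^3.

Check: the last factor x^3 is the minimal polynomial, and the product x^3 is the characteristic polynomial.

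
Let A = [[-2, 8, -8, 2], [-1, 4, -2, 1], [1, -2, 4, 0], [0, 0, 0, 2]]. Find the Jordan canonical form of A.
J = [[2, 1, 0, 0], [0, 2, 0, 0], [0, 0, 2, 1], [0, 0, 0, 2]]

The characteristic polynomial is det(xI - A) = (x - 2)^4, so the eigenvalues are 2 (algebraic multiplicity 4).

For λ = 2: rank(A - 2I) = 2, rank((A - 2I)^2) = 0. The eigenspace has dimension 4 - 2 = 2, so there are 2 Jordan blocks; the rank sequence gives block sizes [2, 2].

Assembling the blocks gives the Jordan form J above.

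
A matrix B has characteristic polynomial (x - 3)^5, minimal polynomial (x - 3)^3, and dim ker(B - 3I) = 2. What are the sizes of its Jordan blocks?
λ = 3: algebraic multiplicity 5 (exponent in χ_B), largest block size 3 (exponent in m_B), 2 blocks (geometric multiplicity). These force block sizes [3, 2].

Jordan blocks: (3, 3), (3, 2)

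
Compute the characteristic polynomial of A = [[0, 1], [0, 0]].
χ_A(x) = x^2

xI - A = [[x, -1], [0, x]].

Expanding det(xI - A) along the first row:
det(xI - A) = + (x)·det([[x]]) - (-1)·det([[0]]).

Evaluating gives χ_A(x) = x^2.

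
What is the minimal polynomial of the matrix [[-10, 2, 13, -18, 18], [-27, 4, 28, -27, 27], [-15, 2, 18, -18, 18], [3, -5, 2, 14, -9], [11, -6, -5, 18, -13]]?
m_A(x) = (x - 5)^2(x + 1)^2

The characteristic polynomial factors as (x - 5)^3(x + 1)^2. The minimal polynomial is ∏(x - λ)^{k_λ} where k_λ is the size of the largest Jordan block at λ.

For λ = -1: rank(A + I) = 4, and the largest Jordan block has size 2 (the smallest k with rank((A + I)^k) = rank((A + I)^(k+1))).
For λ = 5: rank(A - 5I) = 3, and the largest Jordan block has size 2 (the smallest k with rank((A - 5I)^k) = rank((A - 5I)^(k+1))).

So m_A(x) = (x - 5)^2(x + 1)^2.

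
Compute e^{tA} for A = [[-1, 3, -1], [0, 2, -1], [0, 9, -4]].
e^{tA} = [[e^{-t}, 3*t*e^{-t}, -t*e^{-t}], [0, (3*t + 1)*e^{-t}, -t*e^{-t}], [0, 9*t*e^{-t}, (1 - 3*t)*e^{-t}]]

A has Jordan form J = [[-1, 1, 0], [0, -1, 0], [0, 0, -1]] with A = PJP^{-1}, so e^{tA} = P e^{tJ} P^{-1}.

For a Jordan block J_k(λ), e^{tJ_k(λ)} = e^{λt} · (I + tN + t^2 N^2/2! + ... + t^{k-1} N^{k-1}/(k-1)!) where N is the nilpotent superdiagonal part.

Assembling the blocks and conjugating back gives the entries of e^{tA} as shown above.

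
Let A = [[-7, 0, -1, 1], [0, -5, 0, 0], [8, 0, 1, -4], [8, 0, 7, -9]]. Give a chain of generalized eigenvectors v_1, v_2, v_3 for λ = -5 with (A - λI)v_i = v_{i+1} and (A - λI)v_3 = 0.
v_1 = [[0, 0, 1, 1]]^T, v_2 = [[0, 0, 2, 3]]^T, v_3 = [[1, 0, 0, 2]]^T

We seek v_1 ∈ ker((A + 5I)^3) \ ker((A + 5I)^2), then set v_{i+1} = (A + 5I) v_i.

One such chain is v_1 = [[0, 0, 1, 1]]^T, v_2 = [[0, 0, 2, 3]]^T, v_3 = [[1, 0, 0, 2]]^T. Check: (A + 5I) v_3 = [[0, 0, 0, 0]]^T = 0.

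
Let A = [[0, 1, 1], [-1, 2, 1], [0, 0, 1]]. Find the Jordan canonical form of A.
The characteristic polynomial is det(xI - A) = (x - 1)^3, so the eigenvalues are 1 (algebraic multiplicity 3).

For λ = 1: rank(A - I) = 1, rank((A - I)^2) = 0. The eigenspace has dimension 3 - 1 = 2, so there are 2 Jordan blocks; the rank sequence gives block sizes [2, 1].

Assembling the blocks gives the Jordan form J above.

J = [[1, 1, 0], [0, 1, 0], [0, 0, 1]]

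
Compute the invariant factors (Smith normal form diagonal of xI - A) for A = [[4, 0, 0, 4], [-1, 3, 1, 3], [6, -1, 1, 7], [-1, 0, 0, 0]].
(x - 2)^2, (x - 2)^2

The Jordan structure of A has elementary divisors (x - 2)^2, (x - 2)^2. Arranging the block sizes at each eigenvalue in decreasing order and taking row products gives the invariant factors.

Invariant factors (smallest first, each dividing the next): (x - 2)^2, (x - 2)^2.

Check: the last factor (x - 2)^2 is the minimal polynomial, and the product (x - 2)^4 is the characteristic polynomial.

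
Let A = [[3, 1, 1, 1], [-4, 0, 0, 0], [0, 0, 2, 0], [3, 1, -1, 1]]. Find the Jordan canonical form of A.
J = [[0, 0, 0, 0], [0, 2, 1, 0], [0, 0, 2, 0], [0, 0, 0, 2]]

The characteristic polynomial is det(xI - A) = x(x - 2)^3, so the eigenvalues are 0 (algebraic multiplicity 1), 2 (algebraic multiplicity 3).

For λ = 0: algebraic multiplicity 1 gives one 1×1 block.

For λ = 2: rank(A - 2I) = 2, rank((A - 2I)^2) = 1. The eigenspace has dimension 4 - 2 = 2, so there are 2 Jordan blocks; the rank sequence gives block sizes [2, 1].

Assembling the blocks gives the Jordan form J above.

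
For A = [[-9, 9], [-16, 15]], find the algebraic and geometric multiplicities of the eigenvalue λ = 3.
The characteristic polynomial is (x - 3)^2, so the factor x - 3 appears with exponent 2: the algebraic multiplicity is 2.

rank(A - 3I) = 1, so the eigenspace has dimension 2 - 1 = 1: the geometric multiplicity is 1.

Since 1 < 2, A is not diagonalizable.

algebraic multiplicity 2, geometric multiplicity 1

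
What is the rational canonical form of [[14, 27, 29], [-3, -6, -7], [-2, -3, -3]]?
The invariant factors of A (the non-unit diagonal entries of the Smith normal form of xI - A over ℚ[x]) are (x - 1)(x^2 - 4x + 6), each dividing the next. The characteristic polynomial is their product, (x - 1)(x^2 - 4x + 6).

The rational canonical form is the block-diagonal matrix of companion matrices C(f_i):
R = [[0, 0, 6], [1, 0, -10], [0, 1, 5]].

Note the characteristic polynomial does not split into linear factors over ℚ, so A has no Jordan form over ℚ; the rational canonical form exists over any field.

R = [[0, 0, 6], [1, 0, -10], [0, 1, 5]]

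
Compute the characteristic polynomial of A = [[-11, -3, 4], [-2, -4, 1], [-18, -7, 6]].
xI - A = [[x + 11, 3, -4], [2, x + 4, -1], [18, 7, x - 6]].

Expanding det(xI - A) along the first row:
det(xI - A) = + (x + 11)·det([[x + 4, -1], [7, x - 6]]) - (3)·det([[2, -1], [18, x - 6]]) + (-4)·det([[2, x + 4], [18, 7]]).

Evaluating gives χ_A(x) = x^3 + 9x^2 + 27x + 27 = (x + 3)^3.

χ_A(x) = (x + 3)^3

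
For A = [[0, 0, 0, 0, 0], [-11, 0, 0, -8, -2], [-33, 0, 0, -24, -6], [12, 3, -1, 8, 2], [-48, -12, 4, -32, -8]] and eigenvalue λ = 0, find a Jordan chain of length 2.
v_1 = [[0, 0, -1, 0, 0]]^T, v_2 = [[0, 0, 0, 1, -4]]^T

We seek v_1 ∈ ker(A^2) \ ker(A), then set v_{i+1} = A v_i.

One such chain is v_1 = [[0, 0, -1, 0, 0]]^T, v_2 = [[0, 0, 0, 1, -4]]^T. Check: A v_2 = [[0, 0, 0, 0, 0]]^T = 0.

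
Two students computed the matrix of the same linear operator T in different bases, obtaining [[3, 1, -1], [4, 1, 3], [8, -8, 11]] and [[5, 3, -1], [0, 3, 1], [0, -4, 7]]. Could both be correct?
Yes.

Two matrices over a field are similar if and only if they have the same invariant factors.

Both A and B have characteristic polynomial (x - 5)^3 and minimal polynomial (x - 5)^3. Computing further, both have invariant factors (x - 5)^3. Hence A and B are similar.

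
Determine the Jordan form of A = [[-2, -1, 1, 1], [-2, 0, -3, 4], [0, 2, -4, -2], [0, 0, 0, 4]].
J = [[-2, 1, 0, 0], [0, -2, 1, 0], [0, 0, -2, 0], [0, 0, 0, 4]]

The characteristic polynomial is det(xI - A) = (x - 4)(x + 2)^3, so the eigenvalues are -2 (algebraic multiplicity 3), 4 (algebraic multiplicity 1).

For λ = -2: rank(A + 2I) = 3, rank((A + 2I)^2) = 2, rank((A + 2I)^3) = 1. The eigenspace has dimension 4 - 3 = 1, so there is 1 Jordan block; the rank sequence gives block sizes [3].

For λ = 4: algebraic multiplicity 1 gives one 1×1 block.

Assembling the blocks gives the Jordan form J above.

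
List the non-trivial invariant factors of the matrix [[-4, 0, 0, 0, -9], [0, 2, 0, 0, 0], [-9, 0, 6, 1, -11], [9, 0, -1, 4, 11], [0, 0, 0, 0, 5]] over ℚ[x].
The Jordan structure of A has elementary divisors (x + 4), (x - 2), (x - 5)^2, (x - 5). Arranging the block sizes at each eigenvalue in decreasing order and taking row products gives the invariant factors.

Invariant factors (smallest first, each dividing the next): x - 5, (x - 5)^2(x - 2)(x + 4).

Check: the last factor (x - 5)^2(x - 2)(x + 4) is the minimal polynomial, and the product (x - 5)^3(x - 2)(x + 4) is the characteristic polynomial.

x - 5, (x - 5)^2(x - 2)(x + 4)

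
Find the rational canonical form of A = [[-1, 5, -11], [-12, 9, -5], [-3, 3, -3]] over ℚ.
The invariant factors of A (the non-unit diagonal entries of the Smith normal form of xI - A over ℚ[x]) are (x - 2)(x^2 - 3x + 3), each dividing the next. The characteristic polynomial is their product, (x - 2)(x^2 - 3x + 3).

The rational canonical form is the block-diagonal matrix of companion matrices C(f_i):
R = [[0, 0, 6], [1, 0, -9], [0, 1, 5]].

Note the characteristic polynomial does not split into linear factors over ℚ, so A has no Jordan form over ℚ; the rational canonical form exists over any field.

R = [[0, 0, 6], [1, 0, -9], [0, 1, 5]]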